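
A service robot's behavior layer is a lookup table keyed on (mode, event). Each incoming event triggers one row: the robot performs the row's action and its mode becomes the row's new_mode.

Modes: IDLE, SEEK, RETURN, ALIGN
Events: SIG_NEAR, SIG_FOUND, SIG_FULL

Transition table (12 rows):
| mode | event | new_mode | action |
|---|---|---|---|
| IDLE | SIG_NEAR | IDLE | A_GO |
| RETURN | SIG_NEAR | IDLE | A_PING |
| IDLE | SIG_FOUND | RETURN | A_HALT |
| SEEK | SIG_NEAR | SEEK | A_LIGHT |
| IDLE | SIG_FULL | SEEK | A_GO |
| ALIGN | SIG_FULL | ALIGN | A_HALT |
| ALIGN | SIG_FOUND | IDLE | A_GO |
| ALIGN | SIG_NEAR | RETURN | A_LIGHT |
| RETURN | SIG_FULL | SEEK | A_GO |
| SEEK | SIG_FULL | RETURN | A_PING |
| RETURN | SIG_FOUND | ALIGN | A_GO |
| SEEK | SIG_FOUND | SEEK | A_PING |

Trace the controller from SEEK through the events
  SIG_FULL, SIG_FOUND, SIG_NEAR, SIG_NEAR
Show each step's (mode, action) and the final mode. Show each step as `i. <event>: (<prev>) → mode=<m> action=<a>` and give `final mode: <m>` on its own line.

1. SIG_FULL: (SEEK) → mode=RETURN action=A_PING
2. SIG_FOUND: (RETURN) → mode=ALIGN action=A_GO
3. SIG_NEAR: (ALIGN) → mode=RETURN action=A_LIGHT
4. SIG_NEAR: (RETURN) → mode=IDLE action=A_PING

final mode: IDLE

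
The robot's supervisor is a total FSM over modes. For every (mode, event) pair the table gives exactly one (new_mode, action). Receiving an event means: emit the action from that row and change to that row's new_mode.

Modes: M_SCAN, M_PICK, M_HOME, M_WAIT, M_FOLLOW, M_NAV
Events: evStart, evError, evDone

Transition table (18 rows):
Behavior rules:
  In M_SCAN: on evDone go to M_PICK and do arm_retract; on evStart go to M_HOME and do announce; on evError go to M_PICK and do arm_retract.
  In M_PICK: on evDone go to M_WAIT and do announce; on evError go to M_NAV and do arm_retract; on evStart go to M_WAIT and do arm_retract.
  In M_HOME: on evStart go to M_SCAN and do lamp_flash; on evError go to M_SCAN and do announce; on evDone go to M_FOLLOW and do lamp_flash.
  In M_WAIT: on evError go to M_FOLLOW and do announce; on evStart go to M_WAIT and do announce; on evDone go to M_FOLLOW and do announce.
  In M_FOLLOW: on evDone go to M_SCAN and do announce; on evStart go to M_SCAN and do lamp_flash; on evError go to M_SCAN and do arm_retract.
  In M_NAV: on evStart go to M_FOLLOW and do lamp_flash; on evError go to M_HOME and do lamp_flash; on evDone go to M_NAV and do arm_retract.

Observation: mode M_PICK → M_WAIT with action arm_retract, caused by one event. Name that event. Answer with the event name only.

try evStart: (M_PICK, evStart) → (M_WAIT, arm_retract)  ← matches
try evError: (M_PICK, evError) → (M_NAV, arm_retract)
try evDone: (M_PICK, evDone) → (M_WAIT, announce)

evStart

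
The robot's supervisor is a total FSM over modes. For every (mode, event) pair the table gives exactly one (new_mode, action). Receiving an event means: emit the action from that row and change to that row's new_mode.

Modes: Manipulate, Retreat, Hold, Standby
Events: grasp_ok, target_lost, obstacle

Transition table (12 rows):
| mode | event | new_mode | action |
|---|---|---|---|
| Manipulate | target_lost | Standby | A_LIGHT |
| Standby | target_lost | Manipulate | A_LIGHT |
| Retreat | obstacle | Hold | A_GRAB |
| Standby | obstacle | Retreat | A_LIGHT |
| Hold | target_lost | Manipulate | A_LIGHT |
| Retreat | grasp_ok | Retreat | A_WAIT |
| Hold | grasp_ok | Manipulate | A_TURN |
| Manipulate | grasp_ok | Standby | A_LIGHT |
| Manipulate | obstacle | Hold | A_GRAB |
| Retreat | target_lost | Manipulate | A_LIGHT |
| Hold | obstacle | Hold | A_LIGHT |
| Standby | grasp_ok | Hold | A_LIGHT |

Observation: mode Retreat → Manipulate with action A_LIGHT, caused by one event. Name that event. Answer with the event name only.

try grasp_ok: (Retreat, grasp_ok) → (Retreat, A_WAIT)
try target_lost: (Retreat, target_lost) → (Manipulate, A_LIGHT)  ← matches
try obstacle: (Retreat, obstacle) → (Hold, A_GRAB)

target_lost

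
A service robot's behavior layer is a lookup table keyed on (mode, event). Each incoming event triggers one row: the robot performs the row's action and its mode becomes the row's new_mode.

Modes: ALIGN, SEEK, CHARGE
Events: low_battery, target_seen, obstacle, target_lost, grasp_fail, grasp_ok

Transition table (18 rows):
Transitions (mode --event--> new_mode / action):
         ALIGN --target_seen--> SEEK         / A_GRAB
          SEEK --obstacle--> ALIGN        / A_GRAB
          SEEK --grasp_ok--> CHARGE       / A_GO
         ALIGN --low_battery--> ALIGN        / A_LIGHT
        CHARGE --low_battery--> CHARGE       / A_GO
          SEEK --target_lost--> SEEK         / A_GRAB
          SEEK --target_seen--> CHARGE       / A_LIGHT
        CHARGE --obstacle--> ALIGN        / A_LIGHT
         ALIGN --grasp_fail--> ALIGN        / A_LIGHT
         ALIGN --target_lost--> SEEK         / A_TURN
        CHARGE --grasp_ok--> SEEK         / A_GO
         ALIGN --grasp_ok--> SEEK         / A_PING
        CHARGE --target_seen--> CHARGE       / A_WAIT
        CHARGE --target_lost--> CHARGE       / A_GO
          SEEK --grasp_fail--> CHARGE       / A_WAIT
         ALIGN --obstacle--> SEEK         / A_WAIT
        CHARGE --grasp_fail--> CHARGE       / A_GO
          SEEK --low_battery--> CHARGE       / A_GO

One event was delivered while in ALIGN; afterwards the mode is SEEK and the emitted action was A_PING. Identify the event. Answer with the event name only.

grasp_ok

try low_battery: (ALIGN, low_battery) → (ALIGN, A_LIGHT)
try target_seen: (ALIGN, target_seen) → (SEEK, A_GRAB)
try obstacle: (ALIGN, obstacle) → (SEEK, A_WAIT)
try target_lost: (ALIGN, target_lost) → (SEEK, A_TURN)
try grasp_fail: (ALIGN, grasp_fail) → (ALIGN, A_LIGHT)
try grasp_ok: (ALIGN, grasp_ok) → (SEEK, A_PING)  ← matches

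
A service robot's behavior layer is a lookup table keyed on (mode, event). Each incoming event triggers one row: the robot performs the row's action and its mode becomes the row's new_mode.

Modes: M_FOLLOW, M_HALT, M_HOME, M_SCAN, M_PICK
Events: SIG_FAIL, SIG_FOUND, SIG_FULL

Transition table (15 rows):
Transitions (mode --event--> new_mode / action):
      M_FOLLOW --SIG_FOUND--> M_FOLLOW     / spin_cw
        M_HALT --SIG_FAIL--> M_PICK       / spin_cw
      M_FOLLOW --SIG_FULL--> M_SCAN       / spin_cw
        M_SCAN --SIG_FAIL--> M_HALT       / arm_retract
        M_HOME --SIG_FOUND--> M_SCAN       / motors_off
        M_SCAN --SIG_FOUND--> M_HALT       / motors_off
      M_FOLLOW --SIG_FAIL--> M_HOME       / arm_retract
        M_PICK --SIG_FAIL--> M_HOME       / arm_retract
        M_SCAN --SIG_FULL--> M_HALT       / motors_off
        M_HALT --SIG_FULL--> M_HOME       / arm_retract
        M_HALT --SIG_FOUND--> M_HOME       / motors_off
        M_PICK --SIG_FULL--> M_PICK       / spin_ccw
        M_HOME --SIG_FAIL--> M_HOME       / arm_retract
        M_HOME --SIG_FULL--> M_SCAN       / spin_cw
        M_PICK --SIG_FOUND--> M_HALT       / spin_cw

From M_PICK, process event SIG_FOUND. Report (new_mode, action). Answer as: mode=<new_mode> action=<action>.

mode=M_HALT action=spin_cw

current mode = M_PICK; filter table to that mode:
  (M_PICK, SIG_FAIL) → (M_HOME, arm_retract)
  (M_PICK, SIG_FULL) → (M_PICK, spin_ccw)
  (M_PICK, SIG_FOUND) → (M_HALT, spin_cw)  ← event matches
event = SIG_FOUND selects (M_HALT, spin_cw)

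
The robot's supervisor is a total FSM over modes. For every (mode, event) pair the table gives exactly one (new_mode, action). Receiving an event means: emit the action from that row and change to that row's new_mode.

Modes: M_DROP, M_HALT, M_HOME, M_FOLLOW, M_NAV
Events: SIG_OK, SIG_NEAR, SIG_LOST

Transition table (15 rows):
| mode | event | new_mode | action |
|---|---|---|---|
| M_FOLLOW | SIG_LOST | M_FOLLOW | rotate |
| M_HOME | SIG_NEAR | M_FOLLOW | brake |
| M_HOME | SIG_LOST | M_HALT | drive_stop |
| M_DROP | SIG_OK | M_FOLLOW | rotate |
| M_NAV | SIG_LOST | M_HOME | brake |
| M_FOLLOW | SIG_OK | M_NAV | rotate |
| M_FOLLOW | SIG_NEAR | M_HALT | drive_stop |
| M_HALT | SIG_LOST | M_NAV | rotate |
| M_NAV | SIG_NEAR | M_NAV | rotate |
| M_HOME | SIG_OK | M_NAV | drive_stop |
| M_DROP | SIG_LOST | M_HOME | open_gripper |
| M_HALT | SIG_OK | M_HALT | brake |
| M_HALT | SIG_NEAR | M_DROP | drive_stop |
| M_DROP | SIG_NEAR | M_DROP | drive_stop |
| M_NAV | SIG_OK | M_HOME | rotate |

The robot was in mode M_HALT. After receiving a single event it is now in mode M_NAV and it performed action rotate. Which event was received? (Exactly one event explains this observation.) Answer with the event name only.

SIG_LOST

try SIG_OK: (M_HALT, SIG_OK) → (M_HALT, brake)
try SIG_NEAR: (M_HALT, SIG_NEAR) → (M_DROP, drive_stop)
try SIG_LOST: (M_HALT, SIG_LOST) → (M_NAV, rotate)  ← matches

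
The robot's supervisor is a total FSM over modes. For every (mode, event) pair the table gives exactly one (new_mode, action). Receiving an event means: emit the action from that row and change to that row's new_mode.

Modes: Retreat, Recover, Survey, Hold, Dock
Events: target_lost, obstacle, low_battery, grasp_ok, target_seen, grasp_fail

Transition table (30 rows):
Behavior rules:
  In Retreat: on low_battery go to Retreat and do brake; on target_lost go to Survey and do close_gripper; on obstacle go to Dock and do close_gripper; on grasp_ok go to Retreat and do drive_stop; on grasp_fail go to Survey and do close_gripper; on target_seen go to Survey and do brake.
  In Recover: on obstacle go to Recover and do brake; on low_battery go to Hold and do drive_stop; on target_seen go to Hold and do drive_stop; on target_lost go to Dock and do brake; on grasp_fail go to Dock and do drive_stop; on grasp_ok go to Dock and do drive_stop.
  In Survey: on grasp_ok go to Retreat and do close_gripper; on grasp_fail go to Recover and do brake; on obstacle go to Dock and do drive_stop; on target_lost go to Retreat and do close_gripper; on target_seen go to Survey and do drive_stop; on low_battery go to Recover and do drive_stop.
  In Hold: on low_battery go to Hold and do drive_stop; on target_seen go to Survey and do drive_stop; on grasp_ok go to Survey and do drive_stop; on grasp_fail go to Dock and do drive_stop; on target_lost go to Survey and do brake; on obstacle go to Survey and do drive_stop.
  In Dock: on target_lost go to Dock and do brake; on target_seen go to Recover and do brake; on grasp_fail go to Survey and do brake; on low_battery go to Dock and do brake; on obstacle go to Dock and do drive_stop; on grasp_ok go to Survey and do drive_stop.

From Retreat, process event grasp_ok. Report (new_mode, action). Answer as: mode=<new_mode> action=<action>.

current mode = Retreat; filter table to that mode:
  (Retreat, low_battery) → (Retreat, brake)
  (Retreat, target_lost) → (Survey, close_gripper)
  (Retreat, obstacle) → (Dock, close_gripper)
  (Retreat, grasp_ok) → (Retreat, drive_stop)  ← event matches
  (Retreat, grasp_fail) → (Survey, close_gripper)
  (Retreat, target_seen) → (Survey, brake)
event = grasp_ok selects (Retreat, drive_stop)

mode=Retreat action=drive_stop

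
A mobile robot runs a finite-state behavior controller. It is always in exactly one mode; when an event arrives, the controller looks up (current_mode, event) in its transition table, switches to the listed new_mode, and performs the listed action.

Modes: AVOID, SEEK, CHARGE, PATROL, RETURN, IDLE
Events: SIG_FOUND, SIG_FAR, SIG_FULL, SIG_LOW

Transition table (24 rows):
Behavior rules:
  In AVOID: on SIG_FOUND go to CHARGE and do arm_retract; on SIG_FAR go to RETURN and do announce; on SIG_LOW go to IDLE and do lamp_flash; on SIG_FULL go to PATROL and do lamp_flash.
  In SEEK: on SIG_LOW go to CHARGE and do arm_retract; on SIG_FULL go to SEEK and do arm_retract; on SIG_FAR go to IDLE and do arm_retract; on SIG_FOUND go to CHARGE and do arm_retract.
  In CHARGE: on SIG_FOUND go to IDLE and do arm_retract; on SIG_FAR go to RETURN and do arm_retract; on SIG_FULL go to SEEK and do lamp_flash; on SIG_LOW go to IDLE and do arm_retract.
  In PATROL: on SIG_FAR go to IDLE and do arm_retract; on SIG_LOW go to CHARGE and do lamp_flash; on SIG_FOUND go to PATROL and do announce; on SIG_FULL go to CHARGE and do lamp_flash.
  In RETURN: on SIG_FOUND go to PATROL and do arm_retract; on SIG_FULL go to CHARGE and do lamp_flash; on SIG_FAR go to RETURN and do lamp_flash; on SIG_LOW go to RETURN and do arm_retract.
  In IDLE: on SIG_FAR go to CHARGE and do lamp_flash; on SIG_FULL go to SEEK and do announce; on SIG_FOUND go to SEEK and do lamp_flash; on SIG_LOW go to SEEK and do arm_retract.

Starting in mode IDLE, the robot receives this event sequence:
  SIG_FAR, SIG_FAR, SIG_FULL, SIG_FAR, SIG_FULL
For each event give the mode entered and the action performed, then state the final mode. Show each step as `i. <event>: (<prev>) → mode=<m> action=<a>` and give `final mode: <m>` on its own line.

1. SIG_FAR: (IDLE) → mode=CHARGE action=lamp_flash
2. SIG_FAR: (CHARGE) → mode=RETURN action=arm_retract
3. SIG_FULL: (RETURN) → mode=CHARGE action=lamp_flash
4. SIG_FAR: (CHARGE) → mode=RETURN action=arm_retract
5. SIG_FULL: (RETURN) → mode=CHARGE action=lamp_flash

final mode: CHARGE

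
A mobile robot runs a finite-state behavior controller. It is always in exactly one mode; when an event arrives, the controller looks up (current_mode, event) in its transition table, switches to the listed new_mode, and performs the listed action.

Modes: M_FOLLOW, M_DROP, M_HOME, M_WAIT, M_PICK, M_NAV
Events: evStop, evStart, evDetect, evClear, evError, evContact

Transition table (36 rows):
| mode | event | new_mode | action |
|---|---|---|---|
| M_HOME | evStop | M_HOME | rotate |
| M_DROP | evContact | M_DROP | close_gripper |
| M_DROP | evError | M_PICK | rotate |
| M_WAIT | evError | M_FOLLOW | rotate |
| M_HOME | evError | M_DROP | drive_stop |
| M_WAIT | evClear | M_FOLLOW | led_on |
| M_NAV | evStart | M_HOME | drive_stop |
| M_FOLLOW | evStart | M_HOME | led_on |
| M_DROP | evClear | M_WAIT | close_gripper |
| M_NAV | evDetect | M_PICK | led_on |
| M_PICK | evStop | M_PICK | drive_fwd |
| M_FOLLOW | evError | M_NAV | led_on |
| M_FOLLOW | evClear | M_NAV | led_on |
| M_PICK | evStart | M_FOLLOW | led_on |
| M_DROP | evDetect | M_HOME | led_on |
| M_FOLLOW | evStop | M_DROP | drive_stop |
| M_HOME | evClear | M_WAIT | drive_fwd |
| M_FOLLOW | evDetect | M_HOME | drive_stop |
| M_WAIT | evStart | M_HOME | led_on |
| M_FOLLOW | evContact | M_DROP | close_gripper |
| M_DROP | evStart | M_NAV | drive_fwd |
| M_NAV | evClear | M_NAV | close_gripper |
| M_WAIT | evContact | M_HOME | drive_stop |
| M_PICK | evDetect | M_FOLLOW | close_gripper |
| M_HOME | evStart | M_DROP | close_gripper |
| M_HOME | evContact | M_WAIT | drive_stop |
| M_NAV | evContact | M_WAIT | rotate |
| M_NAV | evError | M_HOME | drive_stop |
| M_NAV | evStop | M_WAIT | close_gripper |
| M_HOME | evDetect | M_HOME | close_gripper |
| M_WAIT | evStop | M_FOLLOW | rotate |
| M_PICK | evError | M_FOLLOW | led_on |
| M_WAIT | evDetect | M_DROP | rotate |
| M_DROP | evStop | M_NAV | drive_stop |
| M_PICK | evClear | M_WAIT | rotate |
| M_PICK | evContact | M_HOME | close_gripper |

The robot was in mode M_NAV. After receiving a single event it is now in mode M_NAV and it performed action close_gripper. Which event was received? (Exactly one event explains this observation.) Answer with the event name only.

try evStop: (M_NAV, evStop) → (M_WAIT, close_gripper)
try evStart: (M_NAV, evStart) → (M_HOME, drive_stop)
try evDetect: (M_NAV, evDetect) → (M_PICK, led_on)
try evClear: (M_NAV, evClear) → (M_NAV, close_gripper)  ← matches
try evError: (M_NAV, evError) → (M_HOME, drive_stop)
try evContact: (M_NAV, evContact) → (M_WAIT, rotate)

evClear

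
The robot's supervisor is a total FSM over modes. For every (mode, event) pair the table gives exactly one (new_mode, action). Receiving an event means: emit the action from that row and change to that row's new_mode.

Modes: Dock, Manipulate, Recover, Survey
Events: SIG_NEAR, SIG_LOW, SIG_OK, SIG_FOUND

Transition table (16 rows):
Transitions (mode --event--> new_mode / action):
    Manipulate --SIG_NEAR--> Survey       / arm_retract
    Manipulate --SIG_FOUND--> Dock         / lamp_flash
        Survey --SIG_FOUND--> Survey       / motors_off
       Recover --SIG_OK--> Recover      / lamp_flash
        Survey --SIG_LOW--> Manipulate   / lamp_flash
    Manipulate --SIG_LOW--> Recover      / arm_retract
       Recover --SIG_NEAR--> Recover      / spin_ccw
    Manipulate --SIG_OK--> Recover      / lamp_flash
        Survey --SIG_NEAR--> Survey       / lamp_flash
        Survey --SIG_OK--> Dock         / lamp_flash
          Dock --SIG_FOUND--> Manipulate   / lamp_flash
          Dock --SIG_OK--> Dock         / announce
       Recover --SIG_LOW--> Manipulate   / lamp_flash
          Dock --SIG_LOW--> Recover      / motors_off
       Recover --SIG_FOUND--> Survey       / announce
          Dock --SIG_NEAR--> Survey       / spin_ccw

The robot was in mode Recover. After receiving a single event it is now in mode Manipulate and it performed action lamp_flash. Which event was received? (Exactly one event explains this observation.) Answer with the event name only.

try SIG_NEAR: (Recover, SIG_NEAR) → (Recover, spin_ccw)
try SIG_LOW: (Recover, SIG_LOW) → (Manipulate, lamp_flash)  ← matches
try SIG_OK: (Recover, SIG_OK) → (Recover, lamp_flash)
try SIG_FOUND: (Recover, SIG_FOUND) → (Survey, announce)

SIG_LOW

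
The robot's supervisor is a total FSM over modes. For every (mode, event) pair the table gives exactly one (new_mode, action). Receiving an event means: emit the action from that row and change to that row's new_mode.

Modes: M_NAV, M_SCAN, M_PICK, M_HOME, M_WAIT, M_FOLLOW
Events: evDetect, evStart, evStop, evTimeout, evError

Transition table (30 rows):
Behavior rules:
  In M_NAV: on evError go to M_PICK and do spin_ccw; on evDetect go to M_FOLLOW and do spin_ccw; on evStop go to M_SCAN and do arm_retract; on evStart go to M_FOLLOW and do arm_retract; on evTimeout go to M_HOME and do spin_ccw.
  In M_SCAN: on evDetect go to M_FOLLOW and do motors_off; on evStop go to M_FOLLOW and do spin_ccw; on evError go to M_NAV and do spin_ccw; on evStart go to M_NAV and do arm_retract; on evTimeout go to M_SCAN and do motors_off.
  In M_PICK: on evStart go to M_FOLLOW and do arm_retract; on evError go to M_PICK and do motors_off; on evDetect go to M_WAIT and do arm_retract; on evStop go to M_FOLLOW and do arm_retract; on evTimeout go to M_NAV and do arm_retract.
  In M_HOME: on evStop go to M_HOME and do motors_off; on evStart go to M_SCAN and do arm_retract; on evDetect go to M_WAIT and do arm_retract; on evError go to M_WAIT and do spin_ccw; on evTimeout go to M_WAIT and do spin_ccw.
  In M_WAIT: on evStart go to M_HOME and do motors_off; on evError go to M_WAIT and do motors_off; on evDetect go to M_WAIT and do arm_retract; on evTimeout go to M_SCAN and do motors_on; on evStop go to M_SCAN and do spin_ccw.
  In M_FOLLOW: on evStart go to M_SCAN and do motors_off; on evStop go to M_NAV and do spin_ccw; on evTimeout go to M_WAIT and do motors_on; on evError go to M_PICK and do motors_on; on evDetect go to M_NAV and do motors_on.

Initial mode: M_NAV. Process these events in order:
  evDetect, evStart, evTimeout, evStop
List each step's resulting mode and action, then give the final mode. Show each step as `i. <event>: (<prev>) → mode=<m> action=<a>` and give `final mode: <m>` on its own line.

final mode: M_FOLLOW

1. evDetect: (M_NAV) → mode=M_FOLLOW action=spin_ccw
2. evStart: (M_FOLLOW) → mode=M_SCAN action=motors_off
3. evTimeout: (M_SCAN) → mode=M_SCAN action=motors_off
4. evStop: (M_SCAN) → mode=M_FOLLOW action=spin_ccw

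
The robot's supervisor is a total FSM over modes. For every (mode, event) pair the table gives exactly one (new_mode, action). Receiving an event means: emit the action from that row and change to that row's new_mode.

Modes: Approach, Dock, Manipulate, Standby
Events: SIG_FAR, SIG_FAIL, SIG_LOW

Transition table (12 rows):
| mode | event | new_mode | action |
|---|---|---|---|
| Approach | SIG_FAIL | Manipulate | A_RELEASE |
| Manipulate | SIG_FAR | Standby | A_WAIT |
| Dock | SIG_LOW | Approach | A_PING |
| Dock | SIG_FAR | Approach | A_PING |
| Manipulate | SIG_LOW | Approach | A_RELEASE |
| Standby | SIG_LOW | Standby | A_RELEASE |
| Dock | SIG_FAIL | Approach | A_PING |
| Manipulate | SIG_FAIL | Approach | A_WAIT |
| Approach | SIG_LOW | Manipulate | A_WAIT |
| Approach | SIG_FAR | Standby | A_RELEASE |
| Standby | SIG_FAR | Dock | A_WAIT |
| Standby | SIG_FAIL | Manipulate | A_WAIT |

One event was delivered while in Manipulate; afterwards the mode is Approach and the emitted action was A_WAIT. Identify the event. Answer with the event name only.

try SIG_FAR: (Manipulate, SIG_FAR) → (Standby, A_WAIT)
try SIG_FAIL: (Manipulate, SIG_FAIL) → (Approach, A_WAIT)  ← matches
try SIG_LOW: (Manipulate, SIG_LOW) → (Approach, A_RELEASE)

SIG_FAIL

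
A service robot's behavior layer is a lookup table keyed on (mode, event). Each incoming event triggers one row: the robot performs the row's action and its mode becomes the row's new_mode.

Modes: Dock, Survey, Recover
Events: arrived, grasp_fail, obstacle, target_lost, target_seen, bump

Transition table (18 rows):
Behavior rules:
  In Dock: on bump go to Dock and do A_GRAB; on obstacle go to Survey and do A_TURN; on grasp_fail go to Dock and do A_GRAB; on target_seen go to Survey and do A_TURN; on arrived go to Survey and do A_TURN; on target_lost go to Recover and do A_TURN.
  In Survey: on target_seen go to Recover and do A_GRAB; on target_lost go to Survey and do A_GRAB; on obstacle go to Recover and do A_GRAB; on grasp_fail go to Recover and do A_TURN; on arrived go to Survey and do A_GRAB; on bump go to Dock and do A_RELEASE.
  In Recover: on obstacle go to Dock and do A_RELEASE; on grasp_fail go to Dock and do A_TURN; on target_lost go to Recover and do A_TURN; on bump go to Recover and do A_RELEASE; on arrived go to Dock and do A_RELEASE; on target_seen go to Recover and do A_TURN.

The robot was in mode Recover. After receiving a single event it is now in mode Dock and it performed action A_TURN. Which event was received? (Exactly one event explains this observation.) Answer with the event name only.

try arrived: (Recover, arrived) → (Dock, A_RELEASE)
try grasp_fail: (Recover, grasp_fail) → (Dock, A_TURN)  ← matches
try obstacle: (Recover, obstacle) → (Dock, A_RELEASE)
try target_lost: (Recover, target_lost) → (Recover, A_TURN)
try target_seen: (Recover, target_seen) → (Recover, A_TURN)
try bump: (Recover, bump) → (Recover, A_RELEASE)

grasp_fail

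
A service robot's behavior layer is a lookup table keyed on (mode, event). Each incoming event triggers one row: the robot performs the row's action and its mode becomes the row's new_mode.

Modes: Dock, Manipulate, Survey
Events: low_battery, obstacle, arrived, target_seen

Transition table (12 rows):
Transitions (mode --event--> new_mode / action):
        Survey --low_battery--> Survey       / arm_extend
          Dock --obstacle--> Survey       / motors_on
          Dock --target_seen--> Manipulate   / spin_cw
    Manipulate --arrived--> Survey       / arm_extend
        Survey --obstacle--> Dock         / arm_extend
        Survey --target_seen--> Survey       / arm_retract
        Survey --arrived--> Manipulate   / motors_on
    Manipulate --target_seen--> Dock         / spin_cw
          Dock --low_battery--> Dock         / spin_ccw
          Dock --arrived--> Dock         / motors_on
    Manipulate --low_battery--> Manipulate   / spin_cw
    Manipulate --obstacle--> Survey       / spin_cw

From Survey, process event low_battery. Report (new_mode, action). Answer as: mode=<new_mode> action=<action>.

current mode = Survey; filter table to that mode:
  (Survey, low_battery) → (Survey, arm_extend)  ← event matches
  (Survey, obstacle) → (Dock, arm_extend)
  (Survey, target_seen) → (Survey, arm_retract)
  (Survey, arrived) → (Manipulate, motors_on)
event = low_battery selects (Survey, arm_extend)

mode=Survey action=arm_extend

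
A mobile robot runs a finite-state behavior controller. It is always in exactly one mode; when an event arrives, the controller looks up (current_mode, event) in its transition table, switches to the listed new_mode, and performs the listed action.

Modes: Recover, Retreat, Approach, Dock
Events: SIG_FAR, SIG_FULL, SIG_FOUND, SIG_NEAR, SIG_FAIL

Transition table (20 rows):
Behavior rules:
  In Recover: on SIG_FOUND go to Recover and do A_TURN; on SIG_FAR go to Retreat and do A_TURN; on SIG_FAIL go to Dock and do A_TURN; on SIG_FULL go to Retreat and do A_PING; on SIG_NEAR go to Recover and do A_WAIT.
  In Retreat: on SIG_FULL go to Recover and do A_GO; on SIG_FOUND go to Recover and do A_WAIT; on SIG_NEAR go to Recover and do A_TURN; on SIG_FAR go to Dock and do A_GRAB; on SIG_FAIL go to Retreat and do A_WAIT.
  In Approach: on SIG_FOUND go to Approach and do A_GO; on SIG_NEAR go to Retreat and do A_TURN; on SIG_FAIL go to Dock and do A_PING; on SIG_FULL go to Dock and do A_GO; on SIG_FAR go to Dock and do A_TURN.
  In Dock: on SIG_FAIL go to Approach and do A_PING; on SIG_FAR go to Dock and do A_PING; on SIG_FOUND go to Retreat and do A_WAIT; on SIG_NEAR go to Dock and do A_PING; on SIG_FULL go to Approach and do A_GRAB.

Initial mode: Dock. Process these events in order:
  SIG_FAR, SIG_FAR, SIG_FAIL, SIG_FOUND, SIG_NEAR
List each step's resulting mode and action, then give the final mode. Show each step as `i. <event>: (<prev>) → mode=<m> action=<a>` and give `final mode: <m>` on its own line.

final mode: Retreat

1. SIG_FAR: (Dock) → mode=Dock action=A_PING
2. SIG_FAR: (Dock) → mode=Dock action=A_PING
3. SIG_FAIL: (Dock) → mode=Approach action=A_PING
4. SIG_FOUND: (Approach) → mode=Approach action=A_GO
5. SIG_NEAR: (Approach) → mode=Retreat action=A_TURN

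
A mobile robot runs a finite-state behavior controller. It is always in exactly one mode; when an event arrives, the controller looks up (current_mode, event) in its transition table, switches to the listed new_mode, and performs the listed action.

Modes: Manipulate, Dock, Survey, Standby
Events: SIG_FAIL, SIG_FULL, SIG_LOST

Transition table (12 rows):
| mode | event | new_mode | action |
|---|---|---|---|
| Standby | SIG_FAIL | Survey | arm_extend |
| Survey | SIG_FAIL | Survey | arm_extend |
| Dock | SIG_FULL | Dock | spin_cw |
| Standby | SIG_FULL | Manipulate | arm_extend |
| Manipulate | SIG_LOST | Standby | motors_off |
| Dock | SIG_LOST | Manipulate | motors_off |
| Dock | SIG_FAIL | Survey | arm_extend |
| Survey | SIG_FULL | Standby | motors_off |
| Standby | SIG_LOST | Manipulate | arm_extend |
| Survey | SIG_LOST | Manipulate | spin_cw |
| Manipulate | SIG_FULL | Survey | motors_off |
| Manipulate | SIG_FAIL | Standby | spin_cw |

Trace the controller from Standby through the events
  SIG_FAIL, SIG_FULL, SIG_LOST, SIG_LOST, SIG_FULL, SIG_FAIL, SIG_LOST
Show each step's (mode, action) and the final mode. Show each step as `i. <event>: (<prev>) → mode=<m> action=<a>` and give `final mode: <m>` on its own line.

1. SIG_FAIL: (Standby) → mode=Survey action=arm_extend
2. SIG_FULL: (Survey) → mode=Standby action=motors_off
3. SIG_LOST: (Standby) → mode=Manipulate action=arm_extend
4. SIG_LOST: (Manipulate) → mode=Standby action=motors_off
5. SIG_FULL: (Standby) → mode=Manipulate action=arm_extend
6. SIG_FAIL: (Manipulate) → mode=Standby action=spin_cw
7. SIG_LOST: (Standby) → mode=Manipulate action=arm_extend

final mode: Manipulate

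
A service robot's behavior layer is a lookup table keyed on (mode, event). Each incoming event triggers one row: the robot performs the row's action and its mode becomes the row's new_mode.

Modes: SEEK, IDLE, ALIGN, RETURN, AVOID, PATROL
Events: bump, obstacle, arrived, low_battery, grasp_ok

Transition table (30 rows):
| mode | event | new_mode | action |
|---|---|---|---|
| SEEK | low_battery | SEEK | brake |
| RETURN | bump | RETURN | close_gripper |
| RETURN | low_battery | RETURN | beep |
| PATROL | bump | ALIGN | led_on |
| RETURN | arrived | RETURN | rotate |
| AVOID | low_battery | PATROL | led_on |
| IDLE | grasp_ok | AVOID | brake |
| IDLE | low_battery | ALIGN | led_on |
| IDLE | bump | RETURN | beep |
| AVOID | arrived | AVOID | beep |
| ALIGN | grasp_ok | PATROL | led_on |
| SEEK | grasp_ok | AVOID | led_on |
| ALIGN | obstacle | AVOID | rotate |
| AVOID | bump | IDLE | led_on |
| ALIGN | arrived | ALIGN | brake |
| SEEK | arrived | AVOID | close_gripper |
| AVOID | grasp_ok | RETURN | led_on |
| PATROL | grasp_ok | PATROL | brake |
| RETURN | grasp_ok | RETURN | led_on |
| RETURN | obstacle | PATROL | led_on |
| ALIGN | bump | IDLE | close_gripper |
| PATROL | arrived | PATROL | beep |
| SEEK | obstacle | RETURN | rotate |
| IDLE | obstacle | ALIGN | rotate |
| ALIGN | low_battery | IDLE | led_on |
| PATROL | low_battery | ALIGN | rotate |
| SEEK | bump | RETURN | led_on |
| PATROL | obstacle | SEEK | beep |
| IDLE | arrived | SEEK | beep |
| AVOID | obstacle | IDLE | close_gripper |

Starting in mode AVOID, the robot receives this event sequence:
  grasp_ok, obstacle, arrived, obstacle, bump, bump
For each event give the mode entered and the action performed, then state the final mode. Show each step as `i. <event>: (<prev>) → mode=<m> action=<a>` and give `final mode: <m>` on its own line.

final mode: RETURN

1. grasp_ok: (AVOID) → mode=RETURN action=led_on
2. obstacle: (RETURN) → mode=PATROL action=led_on
3. arrived: (PATROL) → mode=PATROL action=beep
4. obstacle: (PATROL) → mode=SEEK action=beep
5. bump: (SEEK) → mode=RETURN action=led_on
6. bump: (RETURN) → mode=RETURN action=close_gripper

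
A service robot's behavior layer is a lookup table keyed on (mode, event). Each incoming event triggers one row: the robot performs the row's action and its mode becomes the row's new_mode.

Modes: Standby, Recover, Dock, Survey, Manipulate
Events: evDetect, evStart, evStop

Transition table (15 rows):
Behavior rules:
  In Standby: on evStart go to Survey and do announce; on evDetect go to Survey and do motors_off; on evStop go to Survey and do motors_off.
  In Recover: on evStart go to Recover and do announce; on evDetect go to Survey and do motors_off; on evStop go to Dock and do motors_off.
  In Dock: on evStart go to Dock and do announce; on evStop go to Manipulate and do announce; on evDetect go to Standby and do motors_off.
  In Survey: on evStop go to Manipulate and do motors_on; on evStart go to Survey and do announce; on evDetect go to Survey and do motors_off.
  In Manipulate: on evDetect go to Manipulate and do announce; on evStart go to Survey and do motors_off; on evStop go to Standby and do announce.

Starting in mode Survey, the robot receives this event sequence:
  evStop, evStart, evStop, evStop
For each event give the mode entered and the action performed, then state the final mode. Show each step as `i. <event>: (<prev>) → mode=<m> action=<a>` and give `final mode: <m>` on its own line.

final mode: Standby

1. evStop: (Survey) → mode=Manipulate action=motors_on
2. evStart: (Manipulate) → mode=Survey action=motors_off
3. evStop: (Survey) → mode=Manipulate action=motors_on
4. evStop: (Manipulate) → mode=Standby action=announce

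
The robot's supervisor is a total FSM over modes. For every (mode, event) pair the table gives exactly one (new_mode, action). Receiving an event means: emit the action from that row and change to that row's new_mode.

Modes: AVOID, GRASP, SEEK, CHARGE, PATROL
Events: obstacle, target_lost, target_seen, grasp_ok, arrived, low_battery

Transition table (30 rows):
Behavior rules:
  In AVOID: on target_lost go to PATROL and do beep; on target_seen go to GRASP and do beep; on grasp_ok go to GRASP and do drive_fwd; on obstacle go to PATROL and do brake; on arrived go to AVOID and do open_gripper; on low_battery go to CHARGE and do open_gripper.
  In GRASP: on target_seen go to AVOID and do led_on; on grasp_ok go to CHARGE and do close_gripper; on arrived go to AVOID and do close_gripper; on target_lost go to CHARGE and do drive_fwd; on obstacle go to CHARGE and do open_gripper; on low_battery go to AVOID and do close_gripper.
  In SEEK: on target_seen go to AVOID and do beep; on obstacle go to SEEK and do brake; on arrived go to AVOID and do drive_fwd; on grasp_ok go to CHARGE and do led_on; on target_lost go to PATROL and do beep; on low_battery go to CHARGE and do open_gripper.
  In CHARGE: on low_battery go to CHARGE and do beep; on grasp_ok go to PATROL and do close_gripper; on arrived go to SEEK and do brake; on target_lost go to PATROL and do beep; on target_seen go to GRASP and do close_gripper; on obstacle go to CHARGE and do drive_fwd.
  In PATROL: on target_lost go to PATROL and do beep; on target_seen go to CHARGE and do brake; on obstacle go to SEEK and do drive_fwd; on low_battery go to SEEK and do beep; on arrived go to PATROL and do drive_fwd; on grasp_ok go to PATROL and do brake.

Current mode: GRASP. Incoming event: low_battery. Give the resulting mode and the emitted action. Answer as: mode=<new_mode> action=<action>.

current mode = GRASP; filter table to that mode:
  (GRASP, target_seen) → (AVOID, led_on)
  (GRASP, grasp_ok) → (CHARGE, close_gripper)
  (GRASP, arrived) → (AVOID, close_gripper)
  (GRASP, target_lost) → (CHARGE, drive_fwd)
  (GRASP, obstacle) → (CHARGE, open_gripper)
  (GRASP, low_battery) → (AVOID, close_gripper)  ← event matches
event = low_battery selects (AVOID, close_gripper)

mode=AVOID action=close_gripper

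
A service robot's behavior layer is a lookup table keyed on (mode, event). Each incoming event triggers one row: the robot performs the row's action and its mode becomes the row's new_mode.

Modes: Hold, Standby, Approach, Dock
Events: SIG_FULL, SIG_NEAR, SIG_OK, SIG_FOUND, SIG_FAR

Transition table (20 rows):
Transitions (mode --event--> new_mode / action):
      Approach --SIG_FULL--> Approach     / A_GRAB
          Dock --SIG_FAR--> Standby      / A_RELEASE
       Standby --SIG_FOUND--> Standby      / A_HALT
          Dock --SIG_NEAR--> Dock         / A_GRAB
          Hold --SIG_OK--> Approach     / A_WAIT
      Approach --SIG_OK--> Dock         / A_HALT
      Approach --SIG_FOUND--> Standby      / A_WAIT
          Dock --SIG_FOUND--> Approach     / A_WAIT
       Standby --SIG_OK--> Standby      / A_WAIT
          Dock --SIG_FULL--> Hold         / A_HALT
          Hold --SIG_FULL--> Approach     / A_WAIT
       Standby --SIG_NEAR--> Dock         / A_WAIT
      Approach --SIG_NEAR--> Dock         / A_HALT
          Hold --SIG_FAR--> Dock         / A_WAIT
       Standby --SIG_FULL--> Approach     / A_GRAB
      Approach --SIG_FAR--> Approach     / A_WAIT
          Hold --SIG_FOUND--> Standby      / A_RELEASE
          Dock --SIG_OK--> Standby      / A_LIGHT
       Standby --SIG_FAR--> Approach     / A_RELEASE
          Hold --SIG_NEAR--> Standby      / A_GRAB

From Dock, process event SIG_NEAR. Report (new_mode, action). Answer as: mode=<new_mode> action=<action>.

current mode = Dock; filter table to that mode:
  (Dock, SIG_FAR) → (Standby, A_RELEASE)
  (Dock, SIG_NEAR) → (Dock, A_GRAB)  ← event matches
  (Dock, SIG_FOUND) → (Approach, A_WAIT)
  (Dock, SIG_FULL) → (Hold, A_HALT)
  (Dock, SIG_OK) → (Standby, A_LIGHT)
event = SIG_NEAR selects (Dock, A_GRAB)

mode=Dock action=A_GRAB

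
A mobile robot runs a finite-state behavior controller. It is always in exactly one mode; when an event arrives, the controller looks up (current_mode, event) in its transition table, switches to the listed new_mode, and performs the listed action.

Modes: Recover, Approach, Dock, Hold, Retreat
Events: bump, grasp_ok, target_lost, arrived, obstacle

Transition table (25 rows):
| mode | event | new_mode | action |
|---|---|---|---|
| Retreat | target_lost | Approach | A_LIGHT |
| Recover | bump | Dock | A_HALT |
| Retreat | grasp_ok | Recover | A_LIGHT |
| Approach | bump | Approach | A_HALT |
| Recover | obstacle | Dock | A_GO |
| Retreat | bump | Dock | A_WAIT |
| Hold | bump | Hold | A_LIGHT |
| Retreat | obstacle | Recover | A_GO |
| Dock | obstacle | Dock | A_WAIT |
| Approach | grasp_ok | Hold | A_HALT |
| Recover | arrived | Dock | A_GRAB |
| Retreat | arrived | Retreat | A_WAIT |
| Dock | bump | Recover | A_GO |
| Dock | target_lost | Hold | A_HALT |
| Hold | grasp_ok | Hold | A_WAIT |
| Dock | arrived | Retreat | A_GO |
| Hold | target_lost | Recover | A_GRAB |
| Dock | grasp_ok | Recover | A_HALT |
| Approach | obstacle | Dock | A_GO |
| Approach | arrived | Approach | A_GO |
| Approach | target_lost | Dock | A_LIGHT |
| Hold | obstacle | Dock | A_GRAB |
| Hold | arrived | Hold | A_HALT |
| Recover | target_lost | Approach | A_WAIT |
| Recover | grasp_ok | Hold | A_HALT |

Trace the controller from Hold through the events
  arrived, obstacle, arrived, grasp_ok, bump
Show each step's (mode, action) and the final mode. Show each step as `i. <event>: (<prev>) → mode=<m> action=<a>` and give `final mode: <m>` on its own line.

final mode: Dock

1. arrived: (Hold) → mode=Hold action=A_HALT
2. obstacle: (Hold) → mode=Dock action=A_GRAB
3. arrived: (Dock) → mode=Retreat action=A_GO
4. grasp_ok: (Retreat) → mode=Recover action=A_LIGHT
5. bump: (Recover) → mode=Dock action=A_HALT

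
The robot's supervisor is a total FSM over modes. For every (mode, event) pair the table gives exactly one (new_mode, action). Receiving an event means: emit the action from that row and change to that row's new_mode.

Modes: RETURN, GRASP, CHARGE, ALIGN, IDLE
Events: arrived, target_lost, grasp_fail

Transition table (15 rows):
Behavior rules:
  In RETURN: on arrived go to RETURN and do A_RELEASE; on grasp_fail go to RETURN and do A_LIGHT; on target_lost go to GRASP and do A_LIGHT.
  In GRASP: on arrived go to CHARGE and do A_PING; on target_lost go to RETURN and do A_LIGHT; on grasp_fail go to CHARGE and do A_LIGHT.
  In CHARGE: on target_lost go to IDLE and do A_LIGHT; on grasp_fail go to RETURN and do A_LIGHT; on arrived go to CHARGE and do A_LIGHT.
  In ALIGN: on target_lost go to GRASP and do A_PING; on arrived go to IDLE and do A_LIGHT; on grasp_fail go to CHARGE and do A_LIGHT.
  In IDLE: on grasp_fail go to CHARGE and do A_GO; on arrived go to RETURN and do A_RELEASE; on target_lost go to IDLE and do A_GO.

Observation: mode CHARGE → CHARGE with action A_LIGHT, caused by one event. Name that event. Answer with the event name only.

try arrived: (CHARGE, arrived) → (CHARGE, A_LIGHT)  ← matches
try target_lost: (CHARGE, target_lost) → (IDLE, A_LIGHT)
try grasp_fail: (CHARGE, grasp_fail) → (RETURN, A_LIGHT)

arrived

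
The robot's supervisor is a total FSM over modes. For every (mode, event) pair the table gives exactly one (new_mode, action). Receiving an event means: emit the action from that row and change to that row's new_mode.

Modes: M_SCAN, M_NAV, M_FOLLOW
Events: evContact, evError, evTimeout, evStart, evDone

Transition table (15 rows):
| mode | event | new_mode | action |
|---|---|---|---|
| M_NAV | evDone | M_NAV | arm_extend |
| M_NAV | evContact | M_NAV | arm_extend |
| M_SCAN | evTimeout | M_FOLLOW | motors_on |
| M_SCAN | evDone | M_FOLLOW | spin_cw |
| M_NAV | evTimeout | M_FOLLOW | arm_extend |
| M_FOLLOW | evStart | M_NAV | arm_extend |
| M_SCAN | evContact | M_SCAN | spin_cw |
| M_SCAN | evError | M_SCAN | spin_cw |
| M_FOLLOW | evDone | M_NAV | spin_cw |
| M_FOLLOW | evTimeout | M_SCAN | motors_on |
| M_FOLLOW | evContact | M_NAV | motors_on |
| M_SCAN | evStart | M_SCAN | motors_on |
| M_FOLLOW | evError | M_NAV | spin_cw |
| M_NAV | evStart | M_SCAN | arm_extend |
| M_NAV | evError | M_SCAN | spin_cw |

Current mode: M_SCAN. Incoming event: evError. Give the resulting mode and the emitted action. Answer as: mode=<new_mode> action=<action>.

current mode = M_SCAN; filter table to that mode:
  (M_SCAN, evTimeout) → (M_FOLLOW, motors_on)
  (M_SCAN, evDone) → (M_FOLLOW, spin_cw)
  (M_SCAN, evContact) → (M_SCAN, spin_cw)
  (M_SCAN, evError) → (M_SCAN, spin_cw)  ← event matches
  (M_SCAN, evStart) → (M_SCAN, motors_on)
event = evError selects (M_SCAN, spin_cw)

mode=M_SCAN action=spin_cw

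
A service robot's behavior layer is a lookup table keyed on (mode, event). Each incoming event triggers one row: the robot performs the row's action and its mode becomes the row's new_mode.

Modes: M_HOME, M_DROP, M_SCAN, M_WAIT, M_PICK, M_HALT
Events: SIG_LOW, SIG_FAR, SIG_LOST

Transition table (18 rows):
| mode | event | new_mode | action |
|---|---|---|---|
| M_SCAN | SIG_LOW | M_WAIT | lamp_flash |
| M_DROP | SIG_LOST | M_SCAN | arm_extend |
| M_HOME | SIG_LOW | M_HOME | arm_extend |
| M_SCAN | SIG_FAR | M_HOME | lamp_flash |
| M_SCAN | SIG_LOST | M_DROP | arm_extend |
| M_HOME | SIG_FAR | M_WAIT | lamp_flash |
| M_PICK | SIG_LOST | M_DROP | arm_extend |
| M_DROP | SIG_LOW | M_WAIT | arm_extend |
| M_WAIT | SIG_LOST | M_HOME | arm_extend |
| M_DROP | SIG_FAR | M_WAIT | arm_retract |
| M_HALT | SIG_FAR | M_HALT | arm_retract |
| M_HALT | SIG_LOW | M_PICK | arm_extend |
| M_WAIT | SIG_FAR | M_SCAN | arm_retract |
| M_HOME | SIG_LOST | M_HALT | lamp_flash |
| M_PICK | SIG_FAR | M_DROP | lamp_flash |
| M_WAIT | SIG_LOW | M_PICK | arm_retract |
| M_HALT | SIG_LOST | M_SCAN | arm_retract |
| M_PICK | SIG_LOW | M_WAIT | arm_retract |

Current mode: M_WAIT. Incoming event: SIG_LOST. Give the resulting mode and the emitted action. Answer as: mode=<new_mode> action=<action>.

current mode = M_WAIT; filter table to that mode:
  (M_WAIT, SIG_LOST) → (M_HOME, arm_extend)  ← event matches
  (M_WAIT, SIG_FAR) → (M_SCAN, arm_retract)
  (M_WAIT, SIG_LOW) → (M_PICK, arm_retract)
event = SIG_LOST selects (M_HOME, arm_extend)

mode=M_HOME action=arm_extend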